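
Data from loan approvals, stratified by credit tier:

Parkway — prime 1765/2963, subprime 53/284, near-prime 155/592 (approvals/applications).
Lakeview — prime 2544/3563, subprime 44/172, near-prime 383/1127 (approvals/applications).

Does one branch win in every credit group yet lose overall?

No

Prime: Parkway 1765/2963 = 59.6%, Lakeview 2544/3563 = 71.4% → Lakeview
Subprime: Parkway 53/284 = 18.7%, Lakeview 44/172 = 25.6% → Lakeview
Near-prime: Parkway 155/592 = 26.2%, Lakeview 383/1127 = 34.0% → Lakeview
Overall: Parkway 1973/3839 = 51.4%, Lakeview 2971/4862 = 61.1% → Lakeview
Lakeview wins overall and in every credit group — no reversal.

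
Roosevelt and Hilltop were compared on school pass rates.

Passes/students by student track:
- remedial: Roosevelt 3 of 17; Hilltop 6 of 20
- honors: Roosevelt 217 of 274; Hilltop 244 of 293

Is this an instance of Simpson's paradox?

No

Remedial: Roosevelt 3/17 = 17.6%, Hilltop 6/20 = 30.0% → Hilltop
Honors: Roosevelt 217/274 = 79.2%, Hilltop 244/293 = 83.3% → Hilltop
Overall: Roosevelt 220/291 = 75.6%, Hilltop 250/313 = 79.9% → Hilltop
Hilltop wins overall and in every student group — no reversal.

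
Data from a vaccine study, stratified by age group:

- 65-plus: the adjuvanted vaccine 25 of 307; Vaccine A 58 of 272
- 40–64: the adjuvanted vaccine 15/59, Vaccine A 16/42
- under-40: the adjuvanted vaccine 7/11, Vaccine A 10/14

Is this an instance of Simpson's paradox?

No

65-plus: the adjuvanted vaccine 25/307 = 8.1%, Vaccine A 58/272 = 21.3% → Vaccine A
40–64: the adjuvanted vaccine 15/59 = 25.4%, Vaccine A 16/42 = 38.1% → Vaccine A
Under-40: the adjuvanted vaccine 7/11 = 63.6%, Vaccine A 10/14 = 71.4% → Vaccine A
Overall: the adjuvanted vaccine 47/377 = 12.5%, Vaccine A 84/328 = 25.6% → Vaccine A
Vaccine A wins overall and in every age group — no reversal.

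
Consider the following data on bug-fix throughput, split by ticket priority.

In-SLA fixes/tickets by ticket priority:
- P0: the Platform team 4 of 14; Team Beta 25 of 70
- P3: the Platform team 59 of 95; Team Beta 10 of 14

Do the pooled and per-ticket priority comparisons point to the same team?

No

P0: the Platform team 4/14 = 28.6%, Team Beta 25/70 = 35.7% → Team Beta
P3: the Platform team 59/95 = 62.1%, Team Beta 10/14 = 71.4% → Team Beta
Overall: the Platform team 63/109 = 57.8%, Team Beta 35/84 = 41.7% → the Platform team
Team Beta wins each ticket group but the Platform team wins overall — the comparison reverses. Team Beta's tickets skew toward P0, which has a lower base rate.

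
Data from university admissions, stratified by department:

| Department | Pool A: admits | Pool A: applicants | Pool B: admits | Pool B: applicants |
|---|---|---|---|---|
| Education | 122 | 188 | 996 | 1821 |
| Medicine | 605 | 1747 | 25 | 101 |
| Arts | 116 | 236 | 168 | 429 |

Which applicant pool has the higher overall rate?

Education: Pool A 122/188 = 64.9%, Pool B 996/1821 = 54.7% → Pool A
Medicine: Pool A 605/1747 = 34.6%, Pool B 25/101 = 24.8% → Pool A
Arts: Pool A 116/236 = 49.2%, Pool B 168/429 = 39.2% → Pool A
Overall: Pool A 843/2171 = 38.8%, Pool B 1189/2351 = 50.6% → Pool B
(Pool A wins every department group but Pool B wins overall — Pool A's applicants skew toward the low-rate Medicine group.)

Pool B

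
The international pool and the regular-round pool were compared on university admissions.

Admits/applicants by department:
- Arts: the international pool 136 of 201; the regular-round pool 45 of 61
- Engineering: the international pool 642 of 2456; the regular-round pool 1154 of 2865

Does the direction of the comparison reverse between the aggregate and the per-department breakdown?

Arts: the international pool 136/201 = 67.7%, the regular-round pool 45/61 = 73.8% → the regular-round pool
Engineering: the international pool 642/2456 = 26.1%, the regular-round pool 1154/2865 = 40.3% → the regular-round pool
Overall: the international pool 778/2657 = 29.3%, the regular-round pool 1199/2926 = 41.0% → the regular-round pool
The regular-round pool wins overall and in every department group — no reversal.

No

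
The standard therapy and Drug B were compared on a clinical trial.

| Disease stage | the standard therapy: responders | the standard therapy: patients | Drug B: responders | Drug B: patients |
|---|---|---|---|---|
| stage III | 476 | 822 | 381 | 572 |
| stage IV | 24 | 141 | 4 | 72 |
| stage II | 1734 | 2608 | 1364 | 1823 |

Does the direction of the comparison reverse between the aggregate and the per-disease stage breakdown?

No

Stage III: the standard therapy 476/822 = 57.9%, Drug B 381/572 = 66.6% → Drug B
Stage IV: the standard therapy 24/141 = 17.0%, Drug B 4/72 = 5.6% → the standard therapy
Stage II: the standard therapy 1734/2608 = 66.5%, Drug B 1364/1823 = 74.8% → Drug B
Overall: the standard therapy 2234/3571 = 62.6%, Drug B 1749/2467 = 70.9% → Drug B
Neither sweeps: the standard therapy wins 1 of 3 groups, Drug B wins 2. Drug B wins overall but not every group — no Simpson reversal.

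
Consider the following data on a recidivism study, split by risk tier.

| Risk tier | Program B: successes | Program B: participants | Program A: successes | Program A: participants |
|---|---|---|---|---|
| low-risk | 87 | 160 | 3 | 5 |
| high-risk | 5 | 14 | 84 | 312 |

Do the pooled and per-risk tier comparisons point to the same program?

Low-risk: Program B 87/160 = 54.4%, Program A 3/5 = 60.0% → Program A
High-risk: Program B 5/14 = 35.7%, Program A 84/312 = 26.9% → Program B
Overall: Program B 92/174 = 52.9%, Program A 87/317 = 27.4% → Program B
Neither sweeps: Program B wins 1 of 2 groups, Program A wins 1. Program B wins overall but not every group — no Simpson reversal.

No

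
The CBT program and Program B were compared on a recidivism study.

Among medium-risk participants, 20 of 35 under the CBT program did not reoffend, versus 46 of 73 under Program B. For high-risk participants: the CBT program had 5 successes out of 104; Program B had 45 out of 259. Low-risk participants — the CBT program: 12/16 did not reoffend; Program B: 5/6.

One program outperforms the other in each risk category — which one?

Medium-risk: the CBT program 20/35 = 57.1%, Program B 46/73 = 63.0% → Program B
High-risk: the CBT program 5/104 = 4.8%, Program B 45/259 = 17.4% → Program B
Low-risk: the CBT program 12/16 = 75.0%, Program B 5/6 = 83.3% → Program B
Program B has the higher rate in all 3 groups.

Program B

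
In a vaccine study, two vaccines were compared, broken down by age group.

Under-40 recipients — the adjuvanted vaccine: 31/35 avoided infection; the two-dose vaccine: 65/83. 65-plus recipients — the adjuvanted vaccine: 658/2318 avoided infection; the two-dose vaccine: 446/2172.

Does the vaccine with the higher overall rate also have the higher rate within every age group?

Under-40: the adjuvanted vaccine 31/35 = 88.6%, the two-dose vaccine 65/83 = 78.3% → the adjuvanted vaccine
65-plus: the adjuvanted vaccine 658/2318 = 28.4%, the two-dose vaccine 446/2172 = 20.5% → the adjuvanted vaccine
Overall: the adjuvanted vaccine 689/2353 = 29.3%, the two-dose vaccine 511/2255 = 22.7% → the adjuvanted vaccine
The adjuvanted vaccine wins overall and in every age group — no reversal.

Yes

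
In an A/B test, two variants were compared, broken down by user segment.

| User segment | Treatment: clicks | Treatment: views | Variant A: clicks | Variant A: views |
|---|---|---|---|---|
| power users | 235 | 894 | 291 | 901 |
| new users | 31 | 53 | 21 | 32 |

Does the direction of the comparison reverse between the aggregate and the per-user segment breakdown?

No

Power users: Treatment 235/894 = 26.3%, Variant A 291/901 = 32.3% → Variant A
New users: Treatment 31/53 = 58.5%, Variant A 21/32 = 65.6% → Variant A
Overall: Treatment 266/947 = 28.1%, Variant A 312/933 = 33.4% → Variant A
Variant A wins overall and in every user group — no reversal.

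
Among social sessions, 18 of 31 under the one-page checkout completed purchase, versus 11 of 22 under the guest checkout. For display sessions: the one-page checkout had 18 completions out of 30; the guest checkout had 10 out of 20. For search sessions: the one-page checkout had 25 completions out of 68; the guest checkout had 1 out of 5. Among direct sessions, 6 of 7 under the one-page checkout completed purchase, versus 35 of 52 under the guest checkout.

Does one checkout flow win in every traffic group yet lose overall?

Yes

Social: the one-page checkout 18/31 = 58.1%, the guest checkout 11/22 = 50.0% → the one-page checkout
Display: the one-page checkout 18/30 = 60.0%, the guest checkout 10/20 = 50.0% → the one-page checkout
Search: the one-page checkout 25/68 = 36.8%, the guest checkout 1/5 = 20.0% → the one-page checkout
Direct: the one-page checkout 6/7 = 85.7%, the guest checkout 35/52 = 67.3% → the one-page checkout
Overall: the one-page checkout 67/136 = 49.3%, the guest checkout 57/99 = 57.6% → the guest checkout
The one-page checkout wins each traffic group but the guest checkout wins overall — the comparison reverses. The one-page checkout's sessions skew toward search, which has a lower base rate.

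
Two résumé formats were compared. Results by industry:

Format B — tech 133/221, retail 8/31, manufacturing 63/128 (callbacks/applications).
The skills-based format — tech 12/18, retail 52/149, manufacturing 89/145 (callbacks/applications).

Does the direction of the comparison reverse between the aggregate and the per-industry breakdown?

Tech: Format B 133/221 = 60.2%, the skills-based format 12/18 = 66.7% → the skills-based format
Retail: Format B 8/31 = 25.8%, the skills-based format 52/149 = 34.9% → the skills-based format
Manufacturing: Format B 63/128 = 49.2%, the skills-based format 89/145 = 61.4% → the skills-based format
Overall: Format B 204/380 = 53.7%, the skills-based format 153/312 = 49.0% → Format B
The skills-based format wins each industry group but Format B wins overall — the comparison reverses. The skills-based format's applications skew toward retail, which has a lower base rate.

Yes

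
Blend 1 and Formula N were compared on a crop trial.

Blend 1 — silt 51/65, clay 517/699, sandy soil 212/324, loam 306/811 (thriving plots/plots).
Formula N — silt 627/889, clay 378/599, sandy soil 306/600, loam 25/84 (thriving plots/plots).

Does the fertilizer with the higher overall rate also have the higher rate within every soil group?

No

Silt: Blend 1 51/65 = 78.5%, Formula N 627/889 = 70.5% → Blend 1
Clay: Blend 1 517/699 = 74.0%, Formula N 378/599 = 63.1% → Blend 1
Sandy soil: Blend 1 212/324 = 65.4%, Formula N 306/600 = 51.0% → Blend 1
Loam: Blend 1 306/811 = 37.7%, Formula N 25/84 = 29.8% → Blend 1
Overall: Blend 1 1086/1899 = 57.2%, Formula N 1336/2172 = 61.5% → Formula N
Blend 1 wins each soil group but Formula N wins overall — the comparison reverses. Blend 1's plots skew toward loam, which has a lower base rate.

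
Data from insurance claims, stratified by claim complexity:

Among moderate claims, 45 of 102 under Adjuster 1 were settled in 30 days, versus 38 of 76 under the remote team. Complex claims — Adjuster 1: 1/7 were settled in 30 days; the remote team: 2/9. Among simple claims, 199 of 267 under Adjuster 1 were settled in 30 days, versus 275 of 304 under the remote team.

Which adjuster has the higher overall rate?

the remote team

Moderate: Adjuster 1 45/102 = 44.1%, the remote team 38/76 = 50.0% → the remote team
Complex: Adjuster 1 1/7 = 14.3%, the remote team 2/9 = 22.2% → the remote team
Simple: Adjuster 1 199/267 = 74.5%, the remote team 275/304 = 90.5% → the remote team
Overall: Adjuster 1 245/376 = 65.2%, the remote team 315/389 = 81.0% → the remote team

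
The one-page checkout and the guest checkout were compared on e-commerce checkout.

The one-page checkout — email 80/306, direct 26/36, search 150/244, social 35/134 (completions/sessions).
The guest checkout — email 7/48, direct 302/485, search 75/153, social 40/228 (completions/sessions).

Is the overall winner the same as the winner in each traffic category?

No

Email: the one-page checkout 80/306 = 26.1%, the guest checkout 7/48 = 14.6% → the one-page checkout
Direct: the one-page checkout 26/36 = 72.2%, the guest checkout 302/485 = 62.3% → the one-page checkout
Search: the one-page checkout 150/244 = 61.5%, the guest checkout 75/153 = 49.0% → the one-page checkout
Social: the one-page checkout 35/134 = 26.1%, the guest checkout 40/228 = 17.5% → the one-page checkout
Overall: the one-page checkout 291/720 = 40.4%, the guest checkout 424/914 = 46.4% → the guest checkout
The one-page checkout wins each traffic group but the guest checkout wins overall — the comparison reverses. The one-page checkout's sessions skew toward email, which has a lower base rate.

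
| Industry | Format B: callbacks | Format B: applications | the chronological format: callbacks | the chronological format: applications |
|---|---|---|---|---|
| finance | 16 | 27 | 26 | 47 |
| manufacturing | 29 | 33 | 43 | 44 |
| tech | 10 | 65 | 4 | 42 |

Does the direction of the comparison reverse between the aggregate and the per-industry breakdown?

Finance: Format B 16/27 = 59.3%, the chronological format 26/47 = 55.3% → Format B
Manufacturing: Format B 29/33 = 87.9%, the chronological format 43/44 = 97.7% → the chronological format
Tech: Format B 10/65 = 15.4%, the chronological format 4/42 = 9.5% → Format B
Overall: Format B 55/125 = 44.0%, the chronological format 73/133 = 54.9% → the chronological format
Neither sweeps: Format B wins 2 of 3 groups, the chronological format wins 1. The chronological format wins overall but not every group — no Simpson reversal.

No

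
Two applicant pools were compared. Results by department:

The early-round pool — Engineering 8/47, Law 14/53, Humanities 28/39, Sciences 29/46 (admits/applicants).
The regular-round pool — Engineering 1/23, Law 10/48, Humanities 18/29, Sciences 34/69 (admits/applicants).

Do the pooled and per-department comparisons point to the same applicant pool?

Yes

Engineering: the early-round pool 8/47 = 17.0%, the regular-round pool 1/23 = 4.3% → the early-round pool
Law: the early-round pool 14/53 = 26.4%, the regular-round pool 10/48 = 20.8% → the early-round pool
Humanities: the early-round pool 28/39 = 71.8%, the regular-round pool 18/29 = 62.1% → the early-round pool
Sciences: the early-round pool 29/46 = 63.0%, the regular-round pool 34/69 = 49.3% → the early-round pool
Overall: the early-round pool 79/185 = 42.7%, the regular-round pool 63/169 = 37.3% → the early-round pool
The early-round pool wins overall and in every department group — no reversal.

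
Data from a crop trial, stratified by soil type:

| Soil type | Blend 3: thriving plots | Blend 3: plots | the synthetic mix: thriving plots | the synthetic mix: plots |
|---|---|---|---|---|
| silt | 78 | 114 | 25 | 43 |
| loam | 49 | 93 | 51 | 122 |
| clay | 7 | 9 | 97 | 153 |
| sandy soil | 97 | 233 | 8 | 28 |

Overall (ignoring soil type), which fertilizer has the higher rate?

the synthetic mix

Silt: Blend 3 78/114 = 68.4%, the synthetic mix 25/43 = 58.1% → Blend 3
Loam: Blend 3 49/93 = 52.7%, the synthetic mix 51/122 = 41.8% → Blend 3
Clay: Blend 3 7/9 = 77.8%, the synthetic mix 97/153 = 63.4% → Blend 3
Sandy soil: Blend 3 97/233 = 41.6%, the synthetic mix 8/28 = 28.6% → Blend 3
Overall: Blend 3 231/449 = 51.4%, the synthetic mix 181/346 = 52.3% → the synthetic mix
(Blend 3 wins every soil group but the synthetic mix wins overall — Blend 3's plots skew toward the low-rate sandy soil group.)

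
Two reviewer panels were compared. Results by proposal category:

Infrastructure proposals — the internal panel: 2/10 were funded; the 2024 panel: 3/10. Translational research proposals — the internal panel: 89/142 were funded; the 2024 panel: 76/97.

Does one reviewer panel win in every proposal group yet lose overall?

Infrastructure: the internal panel 2/10 = 20.0%, the 2024 panel 3/10 = 30.0% → the 2024 panel
Translational research: the internal panel 89/142 = 62.7%, the 2024 panel 76/97 = 78.4% → the 2024 panel
Overall: the internal panel 91/152 = 59.9%, the 2024 panel 79/107 = 73.8% → the 2024 panel
The 2024 panel wins overall and in every proposal group — no reversal.

No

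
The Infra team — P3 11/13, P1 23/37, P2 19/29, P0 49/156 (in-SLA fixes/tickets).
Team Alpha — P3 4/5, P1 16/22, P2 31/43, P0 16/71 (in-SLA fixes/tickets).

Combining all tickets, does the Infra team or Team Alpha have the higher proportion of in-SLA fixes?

Team Alpha

P3: the Infra team 11/13 = 84.6%, Team Alpha 4/5 = 80.0% → the Infra team
P1: the Infra team 23/37 = 62.2%, Team Alpha 16/22 = 72.7% → Team Alpha
P2: the Infra team 19/29 = 65.5%, Team Alpha 31/43 = 72.1% → Team Alpha
P0: the Infra team 49/156 = 31.4%, Team Alpha 16/71 = 22.5% → the Infra team
Overall: the Infra team 102/235 = 43.4%, Team Alpha 67/141 = 47.5% → Team Alpha
(Neither sweeps every ticket group, but Team Alpha has the higher pooled rate.)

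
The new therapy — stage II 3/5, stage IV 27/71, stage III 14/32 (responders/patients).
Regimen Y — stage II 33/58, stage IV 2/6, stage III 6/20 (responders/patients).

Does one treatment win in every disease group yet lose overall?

Yes

Stage II: the new therapy 3/5 = 60.0%, Regimen Y 33/58 = 56.9% → the new therapy
Stage IV: the new therapy 27/71 = 38.0%, Regimen Y 2/6 = 33.3% → the new therapy
Stage III: the new therapy 14/32 = 43.8%, Regimen Y 6/20 = 30.0% → the new therapy
Overall: the new therapy 44/108 = 40.7%, Regimen Y 41/84 = 48.8% → Regimen Y
The new therapy wins each disease group but Regimen Y wins overall — the comparison reverses. The new therapy's patients skew toward stage IV, which has a lower base rate.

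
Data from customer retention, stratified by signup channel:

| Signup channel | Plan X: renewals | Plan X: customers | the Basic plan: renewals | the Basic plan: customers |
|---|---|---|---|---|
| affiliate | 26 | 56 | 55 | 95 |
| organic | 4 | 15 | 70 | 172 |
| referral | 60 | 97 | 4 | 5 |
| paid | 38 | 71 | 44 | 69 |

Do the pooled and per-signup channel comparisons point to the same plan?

No

Affiliate: Plan X 26/56 = 46.4%, the Basic plan 55/95 = 57.9% → the Basic plan
Organic: Plan X 4/15 = 26.7%, the Basic plan 70/172 = 40.7% → the Basic plan
Referral: Plan X 60/97 = 61.9%, the Basic plan 4/5 = 80.0% → the Basic plan
Paid: Plan X 38/71 = 53.5%, the Basic plan 44/69 = 63.8% → the Basic plan
Overall: Plan X 128/239 = 53.6%, the Basic plan 173/341 = 50.7% → Plan X
The Basic plan wins each signup group but Plan X wins overall — the comparison reverses. The Basic plan's customers skew toward organic, which has a lower base rate.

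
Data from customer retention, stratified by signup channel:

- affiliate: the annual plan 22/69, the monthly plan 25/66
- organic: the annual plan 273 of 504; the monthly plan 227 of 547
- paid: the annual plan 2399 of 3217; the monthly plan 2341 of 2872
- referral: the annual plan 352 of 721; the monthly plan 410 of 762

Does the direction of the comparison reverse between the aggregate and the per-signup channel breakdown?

No

Affiliate: the annual plan 22/69 = 31.9%, the monthly plan 25/66 = 37.9% → the monthly plan
Organic: the annual plan 273/504 = 54.2%, the monthly plan 227/547 = 41.5% → the annual plan
Paid: the annual plan 2399/3217 = 74.6%, the monthly plan 2341/2872 = 81.5% → the monthly plan
Referral: the annual plan 352/721 = 48.8%, the monthly plan 410/762 = 53.8% → the monthly plan
Overall: the annual plan 3046/4511 = 67.5%, the monthly plan 3003/4247 = 70.7% → the monthly plan
Neither sweeps: the annual plan wins 1 of 4 groups, the monthly plan wins 3. The monthly plan wins overall but not every group — no Simpson reversal.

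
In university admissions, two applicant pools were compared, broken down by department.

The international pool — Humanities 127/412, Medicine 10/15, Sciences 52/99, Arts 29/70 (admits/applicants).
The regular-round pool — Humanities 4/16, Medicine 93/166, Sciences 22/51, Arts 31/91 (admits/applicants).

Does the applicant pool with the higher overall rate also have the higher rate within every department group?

Humanities: the international pool 127/412 = 30.8%, the regular-round pool 4/16 = 25.0% → the international pool
Medicine: the international pool 10/15 = 66.7%, the regular-round pool 93/166 = 56.0% → the international pool
Sciences: the international pool 52/99 = 52.5%, the regular-round pool 22/51 = 43.1% → the international pool
Arts: the international pool 29/70 = 41.4%, the regular-round pool 31/91 = 34.1% → the international pool
Overall: the international pool 218/596 = 36.6%, the regular-round pool 150/324 = 46.3% → the regular-round pool
The international pool wins each department group but the regular-round pool wins overall — the comparison reverses. The international pool's applicants skew toward Humanities, which has a lower base rate.

No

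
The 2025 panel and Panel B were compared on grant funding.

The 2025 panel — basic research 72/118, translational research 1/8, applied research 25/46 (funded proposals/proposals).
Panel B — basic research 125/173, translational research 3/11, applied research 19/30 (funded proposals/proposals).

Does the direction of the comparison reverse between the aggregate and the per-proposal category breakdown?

No

Basic research: the 2025 panel 72/118 = 61.0%, Panel B 125/173 = 72.3% → Panel B
Translational research: the 2025 panel 1/8 = 12.5%, Panel B 3/11 = 27.3% → Panel B
Applied research: the 2025 panel 25/46 = 54.3%, Panel B 19/30 = 63.3% → Panel B
Overall: the 2025 panel 98/172 = 57.0%, Panel B 147/214 = 68.7% → Panel B
Panel B wins overall and in every proposal group — no reversal.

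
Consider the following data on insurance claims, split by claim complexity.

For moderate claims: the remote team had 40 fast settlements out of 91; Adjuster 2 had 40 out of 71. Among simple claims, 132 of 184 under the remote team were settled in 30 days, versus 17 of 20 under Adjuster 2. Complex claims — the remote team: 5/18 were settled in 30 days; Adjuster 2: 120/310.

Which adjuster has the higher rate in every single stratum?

Moderate: the remote team 40/91 = 44.0%, Adjuster 2 40/71 = 56.3% → Adjuster 2
Simple: the remote team 132/184 = 71.7%, Adjuster 2 17/20 = 85.0% → Adjuster 2
Complex: the remote team 5/18 = 27.8%, Adjuster 2 120/310 = 38.7% → Adjuster 2
Adjuster 2 has the higher rate in all 3 groups.

Adjuster 2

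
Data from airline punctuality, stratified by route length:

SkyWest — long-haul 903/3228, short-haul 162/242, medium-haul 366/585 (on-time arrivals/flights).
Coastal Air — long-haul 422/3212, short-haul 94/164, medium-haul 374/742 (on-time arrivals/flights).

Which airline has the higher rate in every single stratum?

SkyWest

Long-haul: SkyWest 903/3228 = 28.0%, Coastal Air 422/3212 = 13.1% → SkyWest
Short-haul: SkyWest 162/242 = 66.9%, Coastal Air 94/164 = 57.3% → SkyWest
Medium-haul: SkyWest 366/585 = 62.6%, Coastal Air 374/742 = 50.4% → SkyWest
SkyWest has the higher rate in all 3 groups.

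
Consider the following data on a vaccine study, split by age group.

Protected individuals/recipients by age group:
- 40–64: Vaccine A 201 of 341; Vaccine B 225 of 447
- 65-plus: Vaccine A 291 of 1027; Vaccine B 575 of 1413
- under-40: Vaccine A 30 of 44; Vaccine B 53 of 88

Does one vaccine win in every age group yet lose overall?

No

40–64: Vaccine A 201/341 = 58.9%, Vaccine B 225/447 = 50.3% → Vaccine A
65-plus: Vaccine A 291/1027 = 28.3%, Vaccine B 575/1413 = 40.7% → Vaccine B
Under-40: Vaccine A 30/44 = 68.2%, Vaccine B 53/88 = 60.2% → Vaccine A
Overall: Vaccine A 522/1412 = 37.0%, Vaccine B 853/1948 = 43.8% → Vaccine B
Neither sweeps: Vaccine A wins 2 of 3 groups, Vaccine B wins 1. Vaccine B wins overall but not every group — no Simpson reversal.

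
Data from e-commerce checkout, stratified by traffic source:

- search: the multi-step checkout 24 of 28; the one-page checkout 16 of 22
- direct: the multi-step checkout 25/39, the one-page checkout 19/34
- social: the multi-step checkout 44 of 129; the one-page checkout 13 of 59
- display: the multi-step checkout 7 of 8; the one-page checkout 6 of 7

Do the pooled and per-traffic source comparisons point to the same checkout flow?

Yes

Search: the multi-step checkout 24/28 = 85.7%, the one-page checkout 16/22 = 72.7% → the multi-step checkout
Direct: the multi-step checkout 25/39 = 64.1%, the one-page checkout 19/34 = 55.9% → the multi-step checkout
Social: the multi-step checkout 44/129 = 34.1%, the one-page checkout 13/59 = 22.0% → the multi-step checkout
Display: the multi-step checkout 7/8 = 87.5%, the one-page checkout 6/7 = 85.7% → the multi-step checkout
Overall: the multi-step checkout 100/204 = 49.0%, the one-page checkout 54/122 = 44.3% → the multi-step checkout
The multi-step checkout wins overall and in every traffic group — no reversal.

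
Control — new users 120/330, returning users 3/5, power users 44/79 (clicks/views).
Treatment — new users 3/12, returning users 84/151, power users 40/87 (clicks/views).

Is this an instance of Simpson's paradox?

Yes

New users: Control 120/330 = 36.4%, Treatment 3/12 = 25.0% → Control
Returning users: Control 3/5 = 60.0%, Treatment 84/151 = 55.6% → Control
Power users: Control 44/79 = 55.7%, Treatment 40/87 = 46.0% → Control
Overall: Control 167/414 = 40.3%, Treatment 127/250 = 50.8% → Treatment
Control wins each user group but Treatment wins overall — the comparison reverses. Control's views skew toward new users, which has a lower base rate.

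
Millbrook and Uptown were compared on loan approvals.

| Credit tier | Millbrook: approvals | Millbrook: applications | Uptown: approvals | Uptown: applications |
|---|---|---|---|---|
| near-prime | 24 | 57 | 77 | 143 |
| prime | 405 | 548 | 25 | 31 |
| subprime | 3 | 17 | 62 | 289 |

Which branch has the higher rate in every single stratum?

Near-prime: Millbrook 24/57 = 42.1%, Uptown 77/143 = 53.8% → Uptown
Prime: Millbrook 405/548 = 73.9%, Uptown 25/31 = 80.6% → Uptown
Subprime: Millbrook 3/17 = 17.6%, Uptown 62/289 = 21.5% → Uptown
Uptown has the higher rate in all 3 groups.

Uptown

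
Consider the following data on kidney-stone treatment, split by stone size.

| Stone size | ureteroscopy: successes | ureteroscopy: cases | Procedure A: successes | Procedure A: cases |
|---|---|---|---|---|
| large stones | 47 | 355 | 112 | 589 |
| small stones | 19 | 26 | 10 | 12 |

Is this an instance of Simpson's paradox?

Large stones: ureteroscopy 47/355 = 13.2%, Procedure A 112/589 = 19.0% → Procedure A
Small stones: ureteroscopy 19/26 = 73.1%, Procedure A 10/12 = 83.3% → Procedure A
Overall: ureteroscopy 66/381 = 17.3%, Procedure A 122/601 = 20.3% → Procedure A
Procedure A wins overall and in every stone group — no reversal.

No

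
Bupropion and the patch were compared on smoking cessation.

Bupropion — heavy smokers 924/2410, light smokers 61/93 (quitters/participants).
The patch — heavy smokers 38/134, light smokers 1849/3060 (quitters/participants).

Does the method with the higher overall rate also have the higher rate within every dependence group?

Heavy smokers: bupropion 924/2410 = 38.3%, the patch 38/134 = 28.4% → bupropion
Light smokers: bupropion 61/93 = 65.6%, the patch 1849/3060 = 60.4% → bupropion
Overall: bupropion 985/2503 = 39.4%, the patch 1887/3194 = 59.1% → the patch
Bupropion wins each dependence group but the patch wins overall — the comparison reverses. Bupropion's participants skew toward heavy smokers, which has a lower base rate.

No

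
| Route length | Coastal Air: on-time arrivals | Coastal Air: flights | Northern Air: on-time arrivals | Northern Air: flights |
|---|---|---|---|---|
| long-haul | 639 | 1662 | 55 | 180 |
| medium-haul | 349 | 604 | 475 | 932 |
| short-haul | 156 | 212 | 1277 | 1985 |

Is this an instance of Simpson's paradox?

Long-haul: Coastal Air 639/1662 = 38.4%, Northern Air 55/180 = 30.6% → Coastal Air
Medium-haul: Coastal Air 349/604 = 57.8%, Northern Air 475/932 = 51.0% → Coastal Air
Short-haul: Coastal Air 156/212 = 73.6%, Northern Air 1277/1985 = 64.3% → Coastal Air
Overall: Coastal Air 1144/2478 = 46.2%, Northern Air 1807/3097 = 58.3% → Northern Air
Coastal Air wins each route group but Northern Air wins overall — the comparison reverses. Coastal Air's flights skew toward long-haul, which has a lower base rate.

Yes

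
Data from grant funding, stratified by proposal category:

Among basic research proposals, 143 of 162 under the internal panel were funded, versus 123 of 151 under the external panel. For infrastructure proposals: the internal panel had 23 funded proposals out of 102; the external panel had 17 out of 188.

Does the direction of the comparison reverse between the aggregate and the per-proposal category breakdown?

Basic research: the internal panel 143/162 = 88.3%, the external panel 123/151 = 81.5% → the internal panel
Infrastructure: the internal panel 23/102 = 22.5%, the external panel 17/188 = 9.0% → the internal panel
Overall: the internal panel 166/264 = 62.9%, the external panel 140/339 = 41.3% → the internal panel
The internal panel wins overall and in every proposal group — no reversal.

No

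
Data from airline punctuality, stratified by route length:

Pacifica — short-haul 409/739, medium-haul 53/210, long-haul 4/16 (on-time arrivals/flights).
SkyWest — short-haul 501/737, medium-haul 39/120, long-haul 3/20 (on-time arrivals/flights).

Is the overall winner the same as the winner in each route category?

No

Short-haul: Pacifica 409/739 = 55.3%, SkyWest 501/737 = 68.0% → SkyWest
Medium-haul: Pacifica 53/210 = 25.2%, SkyWest 39/120 = 32.5% → SkyWest
Long-haul: Pacifica 4/16 = 25.0%, SkyWest 3/20 = 15.0% → Pacifica
Overall: Pacifica 466/965 = 48.3%, SkyWest 543/877 = 61.9% → SkyWest
Neither sweeps: Pacifica wins 1 of 3 groups, SkyWest wins 2. SkyWest wins overall but not every group — no Simpson reversal.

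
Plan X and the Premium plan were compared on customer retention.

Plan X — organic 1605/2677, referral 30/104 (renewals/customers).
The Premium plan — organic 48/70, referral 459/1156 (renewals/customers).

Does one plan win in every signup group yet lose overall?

Organic: Plan X 1605/2677 = 60.0%, the Premium plan 48/70 = 68.6% → the Premium plan
Referral: Plan X 30/104 = 28.8%, the Premium plan 459/1156 = 39.7% → the Premium plan
Overall: Plan X 1635/2781 = 58.8%, the Premium plan 507/1226 = 41.4% → Plan X
The Premium plan wins each signup group but Plan X wins overall — the comparison reverses. The Premium plan's customers skew toward referral, which has a lower base rate.

Yes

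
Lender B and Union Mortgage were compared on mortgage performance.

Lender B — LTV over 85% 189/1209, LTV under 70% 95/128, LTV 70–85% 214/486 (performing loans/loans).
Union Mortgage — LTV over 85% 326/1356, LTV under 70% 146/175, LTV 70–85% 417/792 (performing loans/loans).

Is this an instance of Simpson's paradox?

LTV over 85%: Lender B 189/1209 = 15.6%, Union Mortgage 326/1356 = 24.0% → Union Mortgage
LTV under 70%: Lender B 95/128 = 74.2%, Union Mortgage 146/175 = 83.4% → Union Mortgage
LTV 70–85%: Lender B 214/486 = 44.0%, Union Mortgage 417/792 = 52.7% → Union Mortgage
Overall: Lender B 498/1823 = 27.3%, Union Mortgage 889/2323 = 38.3% → Union Mortgage
Union Mortgage wins overall and in every loan-to-value group — no reversal.

No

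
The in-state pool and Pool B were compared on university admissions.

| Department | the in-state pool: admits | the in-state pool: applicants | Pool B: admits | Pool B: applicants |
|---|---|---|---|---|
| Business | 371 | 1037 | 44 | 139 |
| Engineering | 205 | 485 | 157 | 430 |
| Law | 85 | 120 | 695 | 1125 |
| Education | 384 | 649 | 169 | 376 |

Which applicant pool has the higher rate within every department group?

the in-state pool

Business: the in-state pool 371/1037 = 35.8%, Pool B 44/139 = 31.7% → the in-state pool
Engineering: the in-state pool 205/485 = 42.3%, Pool B 157/430 = 36.5% → the in-state pool
Law: the in-state pool 85/120 = 70.8%, Pool B 695/1125 = 61.8% → the in-state pool
Education: the in-state pool 384/649 = 59.2%, Pool B 169/376 = 44.9% → the in-state pool
The in-state pool has the higher rate in all 4 groups.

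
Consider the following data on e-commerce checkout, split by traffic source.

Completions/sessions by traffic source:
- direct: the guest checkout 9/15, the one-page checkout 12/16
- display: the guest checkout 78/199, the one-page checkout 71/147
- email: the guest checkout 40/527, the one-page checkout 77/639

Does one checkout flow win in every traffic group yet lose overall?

No

Direct: the guest checkout 9/15 = 60.0%, the one-page checkout 12/16 = 75.0% → the one-page checkout
Display: the guest checkout 78/199 = 39.2%, the one-page checkout 71/147 = 48.3% → the one-page checkout
Email: the guest checkout 40/527 = 7.6%, the one-page checkout 77/639 = 12.1% → the one-page checkout
Overall: the guest checkout 127/741 = 17.1%, the one-page checkout 160/802 = 20.0% → the one-page checkout
The one-page checkout wins overall and in every traffic group — no reversal.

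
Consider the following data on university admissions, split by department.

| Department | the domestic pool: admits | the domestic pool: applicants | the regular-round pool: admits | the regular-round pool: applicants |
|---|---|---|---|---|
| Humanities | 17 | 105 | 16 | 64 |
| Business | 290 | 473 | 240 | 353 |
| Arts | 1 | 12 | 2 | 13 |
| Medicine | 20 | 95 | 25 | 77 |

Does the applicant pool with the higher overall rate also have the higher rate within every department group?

Yes

Humanities: the domestic pool 17/105 = 16.2%, the regular-round pool 16/64 = 25.0% → the regular-round pool
Business: the domestic pool 290/473 = 61.3%, the regular-round pool 240/353 = 68.0% → the regular-round pool
Arts: the domestic pool 1/12 = 8.3%, the regular-round pool 2/13 = 15.4% → the regular-round pool
Medicine: the domestic pool 20/95 = 21.1%, the regular-round pool 25/77 = 32.5% → the regular-round pool
Overall: the domestic pool 328/685 = 47.9%, the regular-round pool 283/507 = 55.8% → the regular-round pool
The regular-round pool wins overall and in every department group — no reversal.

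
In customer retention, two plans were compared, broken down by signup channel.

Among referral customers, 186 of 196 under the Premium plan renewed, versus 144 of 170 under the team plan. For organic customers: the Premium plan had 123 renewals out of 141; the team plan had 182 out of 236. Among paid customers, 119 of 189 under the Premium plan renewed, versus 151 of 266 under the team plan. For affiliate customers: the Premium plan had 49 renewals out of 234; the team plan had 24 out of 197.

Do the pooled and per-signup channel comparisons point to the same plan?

Referral: the Premium plan 186/196 = 94.9%, the team plan 144/170 = 84.7% → the Premium plan
Organic: the Premium plan 123/141 = 87.2%, the team plan 182/236 = 77.1% → the Premium plan
Paid: the Premium plan 119/189 = 63.0%, the team plan 151/266 = 56.8% → the Premium plan
Affiliate: the Premium plan 49/234 = 20.9%, the team plan 24/197 = 12.2% → the Premium plan
Overall: the Premium plan 477/760 = 62.8%, the team plan 501/869 = 57.7% → the Premium plan
The Premium plan wins overall and in every signup group — no reversal.

Yes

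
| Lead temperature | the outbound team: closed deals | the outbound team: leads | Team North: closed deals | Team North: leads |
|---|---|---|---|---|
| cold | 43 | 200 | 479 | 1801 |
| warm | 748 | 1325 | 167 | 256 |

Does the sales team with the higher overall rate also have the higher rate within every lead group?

No

Cold: the outbound team 43/200 = 21.5%, Team North 479/1801 = 26.6% → Team North
Warm: the outbound team 748/1325 = 56.5%, Team North 167/256 = 65.2% → Team North
Overall: the outbound team 791/1525 = 51.9%, Team North 646/2057 = 31.4% → the outbound team
Team North wins each lead group but the outbound team wins overall — the comparison reverses. Team North's leads skew toward cold, which has a lower base rate.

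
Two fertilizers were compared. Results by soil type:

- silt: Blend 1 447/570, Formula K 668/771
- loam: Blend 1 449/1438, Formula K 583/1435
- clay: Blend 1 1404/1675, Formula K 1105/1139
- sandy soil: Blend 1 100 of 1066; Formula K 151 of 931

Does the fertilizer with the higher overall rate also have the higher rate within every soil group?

Silt: Blend 1 447/570 = 78.4%, Formula K 668/771 = 86.6% → Formula K
Loam: Blend 1 449/1438 = 31.2%, Formula K 583/1435 = 40.6% → Formula K
Clay: Blend 1 1404/1675 = 83.8%, Formula K 1105/1139 = 97.0% → Formula K
Sandy soil: Blend 1 100/1066 = 9.4%, Formula K 151/931 = 16.2% → Formula K
Overall: Blend 1 2400/4749 = 50.5%, Formula K 2507/4276 = 58.6% → Formula K
Formula K wins overall and in every soil group — no reversal.

Yes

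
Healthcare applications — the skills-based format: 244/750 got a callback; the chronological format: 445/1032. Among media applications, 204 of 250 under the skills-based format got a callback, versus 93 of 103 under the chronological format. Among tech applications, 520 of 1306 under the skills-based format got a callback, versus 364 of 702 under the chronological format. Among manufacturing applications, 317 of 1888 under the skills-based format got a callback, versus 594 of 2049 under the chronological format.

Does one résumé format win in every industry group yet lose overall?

No

Healthcare: the skills-based format 244/750 = 32.5%, the chronological format 445/1032 = 43.1% → the chronological format
Media: the skills-based format 204/250 = 81.6%, the chronological format 93/103 = 90.3% → the chronological format
Tech: the skills-based format 520/1306 = 39.8%, the chronological format 364/702 = 51.9% → the chronological format
Manufacturing: the skills-based format 317/1888 = 16.8%, the chronological format 594/2049 = 29.0% → the chronological format
Overall: the skills-based format 1285/4194 = 30.6%, the chronological format 1496/3886 = 38.5% → the chronological format
The chronological format wins overall and in every industry group — no reversal.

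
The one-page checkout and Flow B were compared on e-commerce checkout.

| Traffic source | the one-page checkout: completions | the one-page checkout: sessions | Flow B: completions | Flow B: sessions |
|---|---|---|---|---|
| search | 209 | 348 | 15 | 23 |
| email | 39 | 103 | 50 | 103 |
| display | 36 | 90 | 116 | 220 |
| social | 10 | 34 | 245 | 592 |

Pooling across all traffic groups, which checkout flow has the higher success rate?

Search: the one-page checkout 209/348 = 60.1%, Flow B 15/23 = 65.2% → Flow B
Email: the one-page checkout 39/103 = 37.9%, Flow B 50/103 = 48.5% → Flow B
Display: the one-page checkout 36/90 = 40.0%, Flow B 116/220 = 52.7% → Flow B
Social: the one-page checkout 10/34 = 29.4%, Flow B 245/592 = 41.4% → Flow B
Overall: the one-page checkout 294/575 = 51.1%, Flow B 426/938 = 45.4% → the one-page checkout
(Flow B wins every traffic group but the one-page checkout wins overall — Flow B's sessions skew toward the low-rate social group.)

the one-page checkout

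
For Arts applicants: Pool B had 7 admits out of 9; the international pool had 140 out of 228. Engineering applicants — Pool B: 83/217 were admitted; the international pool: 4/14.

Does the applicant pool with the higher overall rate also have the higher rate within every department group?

No

Arts: Pool B 7/9 = 77.8%, the international pool 140/228 = 61.4% → Pool B
Engineering: Pool B 83/217 = 38.2%, the international pool 4/14 = 28.6% → Pool B
Overall: Pool B 90/226 = 39.8%, the international pool 144/242 = 59.5% → the international pool
Pool B wins each department group but the international pool wins overall — the comparison reverses. Pool B's applicants skew toward Engineering, which has a lower base rate.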